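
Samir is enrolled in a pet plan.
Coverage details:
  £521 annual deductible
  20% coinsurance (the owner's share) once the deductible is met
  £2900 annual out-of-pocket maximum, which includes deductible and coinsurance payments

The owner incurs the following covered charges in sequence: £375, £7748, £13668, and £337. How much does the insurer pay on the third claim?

£12809.40

Bill 1, £375: all of it applies to the deductible. Cost to owner: £375. OOP to date £375. Plan pays £375 − £375 = £0.
Bill 2, £7748: deductible takes £146, £7602 remains; coinsurance £7602 × 20% = £1520.40. Owner pays £1666.40; OOP now £2041.40. Plan pays £7748 − £1666.40 = £6081.60.
Bill 3, £13668: deductible already satisfied, so owner's share is 20% × £13668 = £2733.60. That would push OOP to £4775, over the £2900 cap, so owner pays £2900 − £2041.40 = £858.60. Plan pays £13668 − £858.60 = £12809.40.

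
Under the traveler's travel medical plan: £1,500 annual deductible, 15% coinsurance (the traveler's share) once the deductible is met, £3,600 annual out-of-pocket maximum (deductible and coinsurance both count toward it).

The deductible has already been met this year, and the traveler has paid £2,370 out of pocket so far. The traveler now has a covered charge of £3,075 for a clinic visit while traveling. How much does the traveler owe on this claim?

The deductible is already satisfied, so the full bill goes to coinsurance.
15% of £3,075 = £461.25 falls to the traveler.
Cumulative spending £2,370 + £461.25 = £2,831.25 stays under the £3,600 maximum.

£461.25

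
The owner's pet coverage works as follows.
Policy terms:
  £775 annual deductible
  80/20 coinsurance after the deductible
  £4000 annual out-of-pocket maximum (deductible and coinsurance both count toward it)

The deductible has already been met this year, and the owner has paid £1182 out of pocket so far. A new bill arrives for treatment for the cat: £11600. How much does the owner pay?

£2320

The deductible is already satisfied, so the full bill goes to coinsurance.
20% of £11600 = £2320 falls to the owner.
Cumulative spending £1182 + £2320 = £3502 stays under the £4000 maximum.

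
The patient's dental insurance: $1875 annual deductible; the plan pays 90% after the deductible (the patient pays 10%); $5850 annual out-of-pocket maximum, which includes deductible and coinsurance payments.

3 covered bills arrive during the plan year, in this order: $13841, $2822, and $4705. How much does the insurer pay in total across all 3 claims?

Claim 1 — $13841: $1875 finishes the deductible; $11966 goes to coinsurance; 10% of $11966 = $1196.60. Cost to patient: $3071.60. OOP to date $3071.60. Plan pays $13841 − $3071.60 = $10769.40.
Claim 2 — $2822: deductible already satisfied, so patient's share is 10% × $2822 = $282.20. Patient pays $282.20; OOP now $3353.80. Plan pays $2822 − $282.20 = $2539.80.
Claim 3 — $4705: deductible already satisfied, so patient's share is 10% × $4705 = $470.50. Patient owes $470.50 (running OOP $3824.30). Plan pays $4705 − $470.50 = $4234.50.
Insurer total = bills − patient's total = $21368 − $3824.30 = $17543.70.

$17543.70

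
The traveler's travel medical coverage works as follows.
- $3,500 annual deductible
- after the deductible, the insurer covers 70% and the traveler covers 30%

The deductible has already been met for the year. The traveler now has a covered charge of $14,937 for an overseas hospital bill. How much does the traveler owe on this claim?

The deductible is already satisfied, so the full bill goes to coinsurance.
Traveler's 30% share of $14,937 is $4,481.10.

$4,481.10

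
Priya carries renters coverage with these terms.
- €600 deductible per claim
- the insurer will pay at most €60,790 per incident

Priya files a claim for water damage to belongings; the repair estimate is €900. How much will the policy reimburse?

After the deductible, €900 − €600 = €300 remains.
€300 is within the €60,790 limit, so the insurer pays €300.

€300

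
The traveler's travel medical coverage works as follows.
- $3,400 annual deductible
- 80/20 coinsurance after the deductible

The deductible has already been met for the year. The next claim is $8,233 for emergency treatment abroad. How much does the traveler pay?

With the deductible met, the entire $8,233 is subject to coinsurance.
Traveler's 20% share of $8,233 is $1,646.60.

$1,646.60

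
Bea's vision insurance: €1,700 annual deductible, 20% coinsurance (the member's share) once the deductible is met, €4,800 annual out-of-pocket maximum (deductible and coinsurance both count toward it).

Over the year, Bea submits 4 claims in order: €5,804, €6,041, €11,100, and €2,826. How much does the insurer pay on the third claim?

#1 (€5,804): €1,700 to deductible, leaving €4,104; 20% of €4,104 = €820.80. Member pays €2,520.80; OOP now €2,520.80. Plan pays €5,804 − €2,520.80 = €3,283.20.
#2 (€6,041): deductible met; 20% of €6,041 = €1,208.20. Member owes €1,208.20 (running OOP €3,729). Insurer: €6,041 − €1,208.20 = €4,832.80.
#3 (€11,100): 20% coinsurance on €11,100 = €2,220. Adding that to €3,729 gives €5,949, past the €4,800 cap; member pays only €4,800 − €3,729 = €1,071. Plan pays €11,100 − €1,071 = €10,029.

€10,029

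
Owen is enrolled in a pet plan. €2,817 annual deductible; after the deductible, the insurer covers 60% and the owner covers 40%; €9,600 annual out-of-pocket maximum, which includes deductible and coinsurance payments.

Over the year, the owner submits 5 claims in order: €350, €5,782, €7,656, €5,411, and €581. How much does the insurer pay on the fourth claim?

€3,246.60

Claim 1 — €350: all of it applies to the deductible. Owner pays €350; OOP now €350. Insurer: €350 − €350 = €0.
Claim 2 — €5,782: €2,467 to deductible, leaving €3,315; coinsurance €3,315 × 40% = €1,326. Owner owes €3,793 (running OOP €4,143). Insurer: €5,782 − €3,793 = €1,989.
Claim 3 — €7,656: deductible met; 40% of €7,656 = €3,062.40. Cost to owner: €3,062.40. OOP to date €7,205.40. Insurer: €7,656 − €3,062.40 = €4,593.60.
Claim 4 — €5,411: deductible met; 40% of €5,411 = €2,164.40. Owner pays €2,164.40; OOP now €9,369.80. Plan pays €5,411 − €2,164.40 = €3,246.60.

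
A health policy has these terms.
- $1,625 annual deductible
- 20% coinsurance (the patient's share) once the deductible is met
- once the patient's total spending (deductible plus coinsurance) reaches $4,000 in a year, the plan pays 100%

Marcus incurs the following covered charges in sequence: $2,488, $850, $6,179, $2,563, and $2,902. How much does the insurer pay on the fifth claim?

$2,618

Claim 1 ($2,488): deductible takes $1,625, $863 remains; coinsurance $863 × 20% = $172.60. Patient pays $1,797.60; OOP now $1,797.60. Plan pays $2,488 − $1,797.60 = $690.40.
Claim 2 ($850): deductible already satisfied, so patient's share is 20% × $850 = $170. Patient owes $170 (running OOP $1,967.60). Plan pays $850 − $170 = $680.
Claim 3 ($6,179): deductible already satisfied, so patient's share is 20% × $6,179 = $1,235.80. Patient pays $1,235.80; OOP now $3,203.40. Plan pays $6,179 − $1,235.80 = $4,943.20.
Claim 4 ($2,563): 20% coinsurance on $2,563 = $512.60. Cost to patient: $512.60. OOP to date $3,716. Insurer: $2,563 − $512.60 = $2,050.40.
Claim 5 ($2,902): deductible met; 20% of $2,902 = $580.40. Adding that to $3,716 gives $4,296.40, past the $4,000 cap; patient pays only $4,000 − $3,716 = $284. Insurer: $2,902 − $284 = $2,618.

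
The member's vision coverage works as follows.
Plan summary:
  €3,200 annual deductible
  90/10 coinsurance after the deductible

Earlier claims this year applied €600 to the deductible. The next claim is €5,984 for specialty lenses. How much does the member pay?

Remaining deductible: €3,200 − €600 = €2,600.
That leaves €5,984 − €2,600 = €3,384 for coinsurance.
10% of €3,384 = €338.40 falls to the member.
That puts the member's cost at €2,600 + €338.40 = €2,938.40.

€2,938.40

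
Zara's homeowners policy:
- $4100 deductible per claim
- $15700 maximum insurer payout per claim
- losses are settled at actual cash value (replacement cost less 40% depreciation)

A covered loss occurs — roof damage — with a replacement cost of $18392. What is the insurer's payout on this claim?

At 40% depreciation, ACV = $18392 − $7356.80 = $11035.20.
Less the $4100 deductible: $11035.20 − $4100 = $6935.20.
$6935.20 ≤ $15700, so the limit doesn't bind; insurer pays $6935.20.

$6935.20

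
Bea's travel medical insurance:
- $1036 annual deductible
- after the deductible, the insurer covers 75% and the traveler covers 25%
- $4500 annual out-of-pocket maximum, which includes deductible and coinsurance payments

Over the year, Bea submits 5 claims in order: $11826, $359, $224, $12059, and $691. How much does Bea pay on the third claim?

$56

#1 ($11826): $1036 finishes the deductible; $10790 goes to coinsurance; coinsurance $10790 × 25% = $2697.50. Traveler pays $3733.50; OOP now $3733.50.
#2 ($359): 25% coinsurance on $359 = $89.75. Cost to traveler: $89.75. OOP to date $3823.25.
#3 ($224): 25% coinsurance on $224 = $56. Traveler owes $56 (running OOP $3879.25).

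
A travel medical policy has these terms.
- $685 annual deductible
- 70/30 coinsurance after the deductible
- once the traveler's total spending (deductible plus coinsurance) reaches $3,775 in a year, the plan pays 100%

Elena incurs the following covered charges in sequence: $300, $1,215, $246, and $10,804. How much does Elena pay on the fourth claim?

$2,767.20

Bill 1, $300: all of it applies to the deductible. Traveler pays $300; OOP now $300.
Bill 2, $1,215: $385 to deductible, leaving $830; coinsurance $830 × 30% = $249. Cost to traveler: $634. OOP to date $934.
Bill 3, $246: deductible already satisfied, so traveler's share is 30% × $246 = $73.80. Traveler pays $73.80; OOP now $1,007.80.
Bill 4, $10,804: 30% coinsurance on $10,804 = $3,241.20. That would push OOP to $4,249, over the $3,775 cap, so traveler pays $3,775 − $1,007.80 = $2,767.20.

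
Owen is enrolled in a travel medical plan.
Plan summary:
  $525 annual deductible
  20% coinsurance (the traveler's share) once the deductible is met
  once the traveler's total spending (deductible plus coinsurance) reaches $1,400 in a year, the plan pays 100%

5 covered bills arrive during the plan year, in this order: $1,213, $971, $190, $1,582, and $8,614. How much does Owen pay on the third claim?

$38

#1 ($1,213): $525 finishes the deductible; $688 goes to coinsurance; 20% of $688 = $137.60. Cost to traveler: $662.60. OOP to date $662.60.
#2 ($971): 20% coinsurance on $971 = $194.20. Cost to traveler: $194.20. OOP to date $856.80.
#3 ($190): deductible met; 20% of $190 = $38. Cost to traveler: $38. OOP to date $894.80.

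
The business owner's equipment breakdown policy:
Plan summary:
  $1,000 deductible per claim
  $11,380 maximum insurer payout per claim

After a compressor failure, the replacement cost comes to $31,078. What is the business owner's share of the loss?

$19,698

Less the $1,000 deductible: $31,078 − $1,000 = $30,078.
Since $30,078 > $11,380, the payout is capped at $11,380.
Out of pocket: $31,078 − $11,380 = $19,698.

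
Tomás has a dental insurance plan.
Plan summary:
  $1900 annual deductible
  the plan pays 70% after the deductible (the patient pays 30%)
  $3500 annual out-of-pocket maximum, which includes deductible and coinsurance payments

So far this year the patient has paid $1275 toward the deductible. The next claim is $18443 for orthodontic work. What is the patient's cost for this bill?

$2225

Deductible still to meet: $1900 − $1275 = $625.
That leaves $18443 − $625 = $17818 for coinsurance.
30% of $17818 = $5345.40 falls to the patient.
That puts the patient's cost at $625 + $5345.40 = $5970.40 before any cap.
Year-to-date out-of-pocket would reach $1275 + $5970.40 = $7245.40, above the $3500 maximum, so the patient pays only $3500 − $1275 = $2225.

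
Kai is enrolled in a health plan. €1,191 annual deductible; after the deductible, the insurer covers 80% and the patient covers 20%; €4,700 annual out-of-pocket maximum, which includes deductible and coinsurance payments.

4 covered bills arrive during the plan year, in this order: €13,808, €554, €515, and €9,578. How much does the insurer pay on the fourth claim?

Claim 1 (€13,808): €1,191 finishes the deductible; €12,617 goes to coinsurance; patient's 20% is €2,523.40. Patient pays €3,714.40; OOP now €3,714.40. Plan pays €13,808 − €3,714.40 = €10,093.60.
Claim 2 (€554): deductible already satisfied, so patient's share is 20% × €554 = €110.80. Cost to patient: €110.80. OOP to date €3,825.20. Insurer: €554 − €110.80 = €443.20.
Claim 3 (€515): 20% coinsurance on €515 = €103. Patient owes €103 (running OOP €3,928.20). Plan pays €515 − €103 = €412.
Claim 4 (€9,578): deductible met; 20% of €9,578 = €1,915.60. Adding that to €3,928.20 gives €5,843.80, past the €4,700 cap; patient pays only €4,700 − €3,928.20 = €771.80. Plan pays €9,578 − €771.80 = €8,806.20.

€8,806.20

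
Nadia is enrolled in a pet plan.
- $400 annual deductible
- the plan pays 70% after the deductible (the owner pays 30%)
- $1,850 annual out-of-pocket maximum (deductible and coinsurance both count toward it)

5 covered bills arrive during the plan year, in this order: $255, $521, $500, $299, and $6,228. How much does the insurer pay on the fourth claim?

$209.30

Bill 1, $255: fully absorbed by the deductible. Cost to owner: $255. OOP to date $255. Insurer: $255 − $255 = $0.
Bill 2, $521: deductible takes $145, $376 remains; 30% of $376 = $112.80. Cost to owner: $257.80. OOP to date $512.80. Plan pays $521 − $257.80 = $263.20.
Bill 3, $500: 30% coinsurance on $500 = $150. Owner pays $150; OOP now $662.80. Plan pays $500 − $150 = $350.
Bill 4, $299: deductible already satisfied, so owner's share is 30% × $299 = $89.70. Cost to owner: $89.70. OOP to date $752.50. Plan pays $299 − $89.70 = $209.30.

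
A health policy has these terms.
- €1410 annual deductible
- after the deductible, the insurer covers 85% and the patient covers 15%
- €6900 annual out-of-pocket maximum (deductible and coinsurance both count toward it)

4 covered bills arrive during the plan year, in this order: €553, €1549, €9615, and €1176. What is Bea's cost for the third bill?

Claim 1 (€553): entire amount goes to the deductible. Patient owes €553 (running OOP €553).
Claim 2 (€1549): €857 to deductible, leaving €692; 15% of €692 = €103.80. Cost to patient: €960.80. OOP to date €1513.80.
Claim 3 (€9615): 15% coinsurance on €9615 = €1442.25. Patient owes €1442.25 (running OOP €2956.05).

€1442.25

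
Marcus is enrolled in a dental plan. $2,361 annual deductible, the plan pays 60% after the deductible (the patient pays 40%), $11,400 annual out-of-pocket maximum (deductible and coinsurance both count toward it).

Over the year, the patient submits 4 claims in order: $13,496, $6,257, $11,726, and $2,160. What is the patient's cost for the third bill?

$2,082.20

Claim 1 — $13,496: deductible takes $2,361, $11,135 remains; coinsurance $11,135 × 40% = $4,454. Patient owes $6,815 (running OOP $6,815).
Claim 2 — $6,257: 40% coinsurance on $6,257 = $2,502.80. Patient owes $2,502.80 (running OOP $9,317.80).
Claim 3 — $11,726: 40% coinsurance on $11,726 = $4,690.40. Adding that to $9,317.80 gives $14,008.20, past the $11,400 cap; patient pays only $11,400 − $9,317.80 = $2,082.20.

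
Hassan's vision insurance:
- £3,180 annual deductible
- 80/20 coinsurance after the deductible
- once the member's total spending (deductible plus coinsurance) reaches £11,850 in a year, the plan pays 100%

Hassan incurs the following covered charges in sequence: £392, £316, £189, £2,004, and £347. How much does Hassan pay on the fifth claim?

£292.60

Bill 1, £392: fully absorbed by the deductible. Cost to member: £392. OOP to date £392.
Bill 2, £316: all of it applies to the deductible. Member pays £316; OOP now £708.
Bill 3, £189: all of it applies to the deductible. Member owes £189 (running OOP £897).
Bill 4, £2,004: entire amount goes to the deductible. Member pays £2,004; OOP now £2,901.
Bill 5, £347: £279 to deductible, leaving £68; 20% of £68 = £13.60. Member pays £292.60; OOP now £3,193.60.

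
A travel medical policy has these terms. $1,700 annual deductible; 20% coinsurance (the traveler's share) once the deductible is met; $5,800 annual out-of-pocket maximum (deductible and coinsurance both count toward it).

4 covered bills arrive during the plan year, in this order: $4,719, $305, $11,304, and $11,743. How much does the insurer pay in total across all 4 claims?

Claim 1 — $4,719: deductible takes $1,700, $3,019 remains; traveler's 20% is $603.80. Traveler owes $2,303.80 (running OOP $2,303.80). Plan pays $4,719 − $2,303.80 = $2,415.20.
Claim 2 — $305: deductible met; 20% of $305 = $61. Cost to traveler: $61. OOP to date $2,364.80. Plan pays $305 − $61 = $244.
Claim 3 — $11,304: deductible already satisfied, so traveler's share is 20% × $11,304 = $2,260.80. Traveler pays $2,260.80; OOP now $4,625.60. Plan pays $11,304 − $2,260.80 = $9,043.20.
Claim 4 — $11,743: deductible met; 20% of $11,743 = $2,348.60. OOP would hit $6,974.20 > $5,800, so the cap limits the traveler to $5,800 − $4,625.60 = $1,174.40. Plan pays $11,743 − $1,174.40 = $10,568.60.
Insurer total = bills − traveler's total = $28,071 − $5,800 = $22,271.

$22,271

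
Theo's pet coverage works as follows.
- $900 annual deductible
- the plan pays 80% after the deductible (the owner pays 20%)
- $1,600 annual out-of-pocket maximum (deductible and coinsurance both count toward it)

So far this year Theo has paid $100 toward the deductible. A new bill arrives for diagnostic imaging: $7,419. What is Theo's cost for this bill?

Remaining deductible: $900 − $100 = $800.
After the $800 deductible portion, $7,419 − $800 = $6,619 is subject to coinsurance.
Owner's 20% share of $6,619 is $1,323.80.
Owner responsibility before any cap: $800 + $1,323.80 = $2,123.80.
Year-to-date out-of-pocket would reach $100 + $2,123.80 = $2,223.80, above the $1,600 maximum, so the owner pays only $1,600 − $100 = $1,500.

$1,500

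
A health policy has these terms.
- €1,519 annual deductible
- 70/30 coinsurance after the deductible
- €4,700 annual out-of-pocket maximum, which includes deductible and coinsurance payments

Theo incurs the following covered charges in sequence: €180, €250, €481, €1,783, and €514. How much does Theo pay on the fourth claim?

€960.50

#1 (€180): all of it applies to the deductible. Patient owes €180 (running OOP €180).
#2 (€250): entire amount goes to the deductible. Patient pays €250; OOP now €430.
#3 (€481): fully absorbed by the deductible. Patient pays €481; OOP now €911.
#4 (€1,783): €608 to deductible, leaving €1,175; patient's 30% is €352.50. Cost to patient: €960.50. OOP to date €1,871.50.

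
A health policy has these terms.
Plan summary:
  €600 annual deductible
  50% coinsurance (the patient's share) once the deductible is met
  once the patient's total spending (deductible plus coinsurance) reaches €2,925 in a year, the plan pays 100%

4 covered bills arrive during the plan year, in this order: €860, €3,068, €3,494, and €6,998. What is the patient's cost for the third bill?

#1 (€860): deductible takes €600, €260 remains; patient's 50% is €130. Patient owes €730 (running OOP €730).
#2 (€3,068): deductible met; 50% of €3,068 = €1,534. Patient owes €1,534 (running OOP €2,264).
#3 (€3,494): deductible met; 50% of €3,494 = €1,747. That would push OOP to €4,011, over the €2,925 cap, so patient pays €2,925 − €2,264 = €661.

€661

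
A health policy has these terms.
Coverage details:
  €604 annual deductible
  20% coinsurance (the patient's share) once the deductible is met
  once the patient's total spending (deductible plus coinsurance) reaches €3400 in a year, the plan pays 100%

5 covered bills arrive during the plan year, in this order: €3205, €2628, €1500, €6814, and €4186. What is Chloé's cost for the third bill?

€300

#1 (€3205): deductible takes €604, €2601 remains; coinsurance €2601 × 20% = €520.20. Patient pays €1124.20; OOP now €1124.20.
#2 (€2628): deductible met; 20% of €2628 = €525.60. Patient owes €525.60 (running OOP €1649.80).
#3 (€1500): deductible already satisfied, so patient's share is 20% × €1500 = €300. Patient pays €300; OOP now €1949.80.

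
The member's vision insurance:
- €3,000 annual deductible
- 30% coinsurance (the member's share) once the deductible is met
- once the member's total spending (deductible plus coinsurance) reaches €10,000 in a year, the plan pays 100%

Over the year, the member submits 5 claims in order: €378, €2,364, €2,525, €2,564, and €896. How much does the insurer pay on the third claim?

€1,586.90

Bill 1, €378: entire amount goes to the deductible. Member pays €378; OOP now €378. Plan pays €378 − €378 = €0.
Bill 2, €2,364: entire amount goes to the deductible. Member pays €2,364; OOP now €2,742. Plan pays €2,364 − €2,364 = €0.
Bill 3, €2,525: €258 finishes the deductible; €2,267 goes to coinsurance; 30% of €2,267 = €680.10. Cost to member: €938.10. OOP to date €3,680.10. Plan pays €2,525 − €938.10 = €1,586.90.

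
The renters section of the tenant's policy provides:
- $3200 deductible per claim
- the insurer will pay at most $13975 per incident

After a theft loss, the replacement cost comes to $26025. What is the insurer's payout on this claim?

Subtract the deductible: $26025 − $3200 = $22825.
Since $22825 > $13975, the payout is capped at $13975.

$13975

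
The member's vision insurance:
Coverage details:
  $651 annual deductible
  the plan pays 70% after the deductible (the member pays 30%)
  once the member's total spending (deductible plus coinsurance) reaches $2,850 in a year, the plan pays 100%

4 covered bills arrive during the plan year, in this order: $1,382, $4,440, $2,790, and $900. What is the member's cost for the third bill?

Claim 1 — $1,382: deductible takes $651, $731 remains; coinsurance $731 × 30% = $219.30. Member owes $870.30 (running OOP $870.30).
Claim 2 — $4,440: 30% coinsurance on $4,440 = $1,332. Member pays $1,332; OOP now $2,202.30.
Claim 3 — $2,790: deductible met; 30% of $2,790 = $837. That would push OOP to $3,039.30, over the $2,850 cap, so member pays $2,850 − $2,202.30 = $647.70.

$647.70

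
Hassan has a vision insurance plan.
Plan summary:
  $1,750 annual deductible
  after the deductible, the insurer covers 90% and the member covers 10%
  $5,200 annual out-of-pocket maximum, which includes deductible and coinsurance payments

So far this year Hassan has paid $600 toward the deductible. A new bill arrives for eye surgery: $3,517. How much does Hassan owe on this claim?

$1,386.70

$600 of the $1,750 deductible is already met, leaving $1,150.
The remaining $2,367 (= $3,517 − $1,150) moves to coinsurance.
Coinsurance: $2,367 × 10% = $236.70.
That puts the member's cost at $1,150 + $236.70 = $1,386.70 before any cap.
Year-to-date out-of-pocket becomes $600 + $1,386.70 = $1,986.70, still under the $5,200 maximum, so no cap applies.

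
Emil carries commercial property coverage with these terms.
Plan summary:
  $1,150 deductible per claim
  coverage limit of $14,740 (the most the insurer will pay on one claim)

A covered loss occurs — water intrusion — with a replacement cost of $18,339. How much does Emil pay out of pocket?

Less the $1,150 deductible: $18,339 − $1,150 = $17,189.
$17,189 exceeds the $14,740 limit, so the insurer pays the limit: $14,740.
The business bears the rest of the original loss: $18,339 − $14,740 = $3,599.

$3,599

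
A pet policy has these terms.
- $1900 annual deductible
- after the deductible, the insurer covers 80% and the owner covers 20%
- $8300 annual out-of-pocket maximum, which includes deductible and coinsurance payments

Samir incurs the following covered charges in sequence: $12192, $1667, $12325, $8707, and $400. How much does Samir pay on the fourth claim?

Claim 1 — $12192: deductible takes $1900, $10292 remains; owner's 20% is $2058.40. Cost to owner: $3958.40. OOP to date $3958.40.
Claim 2 — $1667: deductible already satisfied, so owner's share is 20% × $1667 = $333.40. Owner pays $333.40; OOP now $4291.80.
Claim 3 — $12325: deductible already satisfied, so owner's share is 20% × $12325 = $2465. Cost to owner: $2465. OOP to date $6756.80.
Claim 4 — $8707: 20% coinsurance on $8707 = $1741.40. OOP would hit $8498.20 > $8300, so the cap limits the owner to $8300 − $6756.80 = $1543.20.

$1543.20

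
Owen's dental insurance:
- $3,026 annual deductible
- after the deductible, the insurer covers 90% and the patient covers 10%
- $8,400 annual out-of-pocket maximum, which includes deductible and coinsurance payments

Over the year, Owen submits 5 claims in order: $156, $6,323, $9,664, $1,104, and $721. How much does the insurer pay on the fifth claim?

Bill 1, $156: entire amount goes to the deductible. Patient owes $156 (running OOP $156). Insurer: $156 − $156 = $0.
Bill 2, $6,323: $2,870 finishes the deductible; $3,453 goes to coinsurance; 10% of $3,453 = $345.30. Cost to patient: $3,215.30. OOP to date $3,371.30. Plan pays $6,323 − $3,215.30 = $3,107.70.
Bill 3, $9,664: 10% coinsurance on $9,664 = $966.40. Patient owes $966.40 (running OOP $4,337.70). Insurer: $9,664 − $966.40 = $8,697.60.
Bill 4, $1,104: deductible met; 10% of $1,104 = $110.40. Patient owes $110.40 (running OOP $4,448.10). Insurer: $1,104 − $110.40 = $993.60.
Bill 5, $721: 10% coinsurance on $721 = $72.10. Patient pays $72.10; OOP now $4,520.20. Plan pays $721 − $72.10 = $648.90.

$648.90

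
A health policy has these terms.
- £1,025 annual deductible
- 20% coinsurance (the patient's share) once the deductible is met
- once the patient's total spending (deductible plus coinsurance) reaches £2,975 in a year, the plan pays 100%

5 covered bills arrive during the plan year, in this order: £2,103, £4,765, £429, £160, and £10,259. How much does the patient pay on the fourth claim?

£32

Claim 1 — £2,103: deductible takes £1,025, £1,078 remains; 20% of £1,078 = £215.60. Patient owes £1,240.60 (running OOP £1,240.60).
Claim 2 — £4,765: deductible met; 20% of £4,765 = £953. Patient owes £953 (running OOP £2,193.60).
Claim 3 — £429: 20% coinsurance on £429 = £85.80. Cost to patient: £85.80. OOP to date £2,279.40.
Claim 4 — £160: deductible already satisfied, so patient's share is 20% × £160 = £32. Patient pays £32; OOP now £2,311.40.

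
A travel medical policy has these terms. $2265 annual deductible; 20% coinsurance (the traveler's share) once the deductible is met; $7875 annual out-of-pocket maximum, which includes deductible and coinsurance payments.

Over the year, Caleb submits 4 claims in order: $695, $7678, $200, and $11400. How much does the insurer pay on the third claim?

Claim 1 — $695: all of it applies to the deductible. Traveler pays $695; OOP now $695. Insurer: $695 − $695 = $0.
Claim 2 — $7678: $1570 finishes the deductible; $6108 goes to coinsurance; 20% of $6108 = $1221.60. Cost to traveler: $2791.60. OOP to date $3486.60. Insurer: $7678 − $2791.60 = $4886.40.
Claim 3 — $200: 20% coinsurance on $200 = $40. Traveler pays $40; OOP now $3526.60. Insurer: $200 − $40 = $160.

$160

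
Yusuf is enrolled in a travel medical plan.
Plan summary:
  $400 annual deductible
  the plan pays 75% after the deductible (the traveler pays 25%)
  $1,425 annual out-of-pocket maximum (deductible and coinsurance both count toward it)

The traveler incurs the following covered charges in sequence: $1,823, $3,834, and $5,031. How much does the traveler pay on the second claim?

$669.25

Claim 1 ($1,823): deductible takes $400, $1,423 remains; traveler's 25% is $355.75. Traveler owes $755.75 (running OOP $755.75).
Claim 2 ($3,834): deductible met; 25% of $3,834 = $958.50. Adding that to $755.75 gives $1,714.25, past the $1,425 cap; traveler pays only $1,425 − $755.75 = $669.25.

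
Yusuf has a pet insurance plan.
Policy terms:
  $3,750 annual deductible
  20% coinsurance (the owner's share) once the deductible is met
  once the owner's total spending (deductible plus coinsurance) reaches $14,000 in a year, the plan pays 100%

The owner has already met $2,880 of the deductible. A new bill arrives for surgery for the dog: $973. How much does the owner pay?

$890.60

Remaining deductible: $3,750 − $2,880 = $870.
That leaves $973 − $870 = $103 for coinsurance.
Owner's 20% share of $103 is $20.60.
So the owner owes $870 + $20.60 = $890.60 before any cap.
Cumulative spending $2,880 + $890.60 = $3,770.60 stays under the $14,000 maximum.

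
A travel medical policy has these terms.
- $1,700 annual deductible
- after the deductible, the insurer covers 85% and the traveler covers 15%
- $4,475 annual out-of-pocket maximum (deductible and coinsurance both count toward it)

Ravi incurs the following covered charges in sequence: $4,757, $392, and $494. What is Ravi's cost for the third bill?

$74.10

Claim 1 — $4,757: deductible takes $1,700, $3,057 remains; 15% of $3,057 = $458.55. Traveler owes $2,158.55 (running OOP $2,158.55).
Claim 2 — $392: deductible already satisfied, so traveler's share is 15% × $392 = $58.80. Traveler pays $58.80; OOP now $2,217.35.
Claim 3 — $494: 15% coinsurance on $494 = $74.10. Traveler owes $74.10 (running OOP $2,291.45).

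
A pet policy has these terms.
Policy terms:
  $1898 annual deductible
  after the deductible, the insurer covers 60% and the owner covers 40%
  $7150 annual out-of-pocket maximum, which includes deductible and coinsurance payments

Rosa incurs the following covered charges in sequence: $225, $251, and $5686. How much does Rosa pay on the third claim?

Claim 1 — $225: entire amount goes to the deductible. Cost to owner: $225. OOP to date $225.
Claim 2 — $251: fully absorbed by the deductible. Cost to owner: $251. OOP to date $476.
Claim 3 — $5686: $1422 to deductible, leaving $4264; 40% of $4264 = $1705.60. Cost to owner: $3127.60. OOP to date $3603.60.

$3127.60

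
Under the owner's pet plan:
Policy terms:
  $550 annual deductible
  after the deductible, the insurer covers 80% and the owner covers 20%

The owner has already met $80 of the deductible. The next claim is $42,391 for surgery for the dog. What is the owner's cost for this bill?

$8,854.20

$80 of the $550 deductible is already met, leaving $470.
After the $470 deductible portion, $42,391 − $470 = $41,921 is subject to coinsurance.
Coinsurance: $41,921 × 20% = $8,384.20.
That puts the owner's cost at $470 + $8,384.20 = $8,854.20.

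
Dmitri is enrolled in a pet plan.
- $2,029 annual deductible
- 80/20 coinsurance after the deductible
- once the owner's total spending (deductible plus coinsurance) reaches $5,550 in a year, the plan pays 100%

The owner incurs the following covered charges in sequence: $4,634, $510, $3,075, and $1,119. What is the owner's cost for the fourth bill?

$223.80

#1 ($4,634): $2,029 to deductible, leaving $2,605; 20% of $2,605 = $521. Cost to owner: $2,550. OOP to date $2,550.
#2 ($510): deductible met; 20% of $510 = $102. Cost to owner: $102. OOP to date $2,652.
#3 ($3,075): deductible already satisfied, so owner's share is 20% × $3,075 = $615. Owner owes $615 (running OOP $3,267).
#4 ($1,119): deductible already satisfied, so owner's share is 20% × $1,119 = $223.80. Owner pays $223.80; OOP now $3,490.80.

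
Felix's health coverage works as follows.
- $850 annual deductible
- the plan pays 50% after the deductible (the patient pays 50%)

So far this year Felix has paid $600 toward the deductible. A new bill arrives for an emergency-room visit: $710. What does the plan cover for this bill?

$230

Deductible still to meet: $850 − $600 = $250.
The remaining $460 (= $710 − $250) moves to coinsurance.
Patient's 50% share of $460 is $230.
So the patient owes $250 + $230 = $480.
The plan picks up $710 − $480 = $230.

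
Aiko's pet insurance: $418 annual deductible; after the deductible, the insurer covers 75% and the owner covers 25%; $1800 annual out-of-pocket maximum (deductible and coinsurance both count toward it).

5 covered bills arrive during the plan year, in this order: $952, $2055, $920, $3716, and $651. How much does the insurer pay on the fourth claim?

Claim 1 ($952): $418 finishes the deductible; $534 goes to coinsurance; owner's 25% is $133.50. Owner pays $551.50; OOP now $551.50. Plan pays $952 − $551.50 = $400.50.
Claim 2 ($2055): 25% coinsurance on $2055 = $513.75. Owner owes $513.75 (running OOP $1065.25). Plan pays $2055 − $513.75 = $1541.25.
Claim 3 ($920): deductible met; 25% of $920 = $230. Owner owes $230 (running OOP $1295.25). Insurer: $920 − $230 = $690.
Claim 4 ($3716): 25% coinsurance on $3716 = $929. OOP would hit $2224.25 > $1800, so the cap limits the owner to $1800 − $1295.25 = $504.75. Insurer: $3716 − $504.75 = $3211.25.

$3211.25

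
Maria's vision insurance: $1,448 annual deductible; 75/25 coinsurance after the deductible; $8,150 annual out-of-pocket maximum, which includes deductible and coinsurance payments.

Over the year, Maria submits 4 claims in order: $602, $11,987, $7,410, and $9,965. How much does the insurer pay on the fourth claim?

Claim 1 ($602): entire amount goes to the deductible. Member pays $602; OOP now $602. Insurer: $602 − $602 = $0.
Claim 2 ($11,987): $846 to deductible, leaving $11,141; coinsurance $11,141 × 25% = $2,785.25. Member pays $3,631.25; OOP now $4,233.25. Insurer: $11,987 − $3,631.25 = $8,355.75.
Claim 3 ($7,410): 25% coinsurance on $7,410 = $1,852.50. Cost to member: $1,852.50. OOP to date $6,085.75. Insurer: $7,410 − $1,852.50 = $5,557.50.
Claim 4 ($9,965): 25% coinsurance on $9,965 = $2,491.25. OOP would hit $8,577 > $8,150, so the cap limits the member to $8,150 − $6,085.75 = $2,064.25. Plan pays $9,965 − $2,064.25 = $7,900.75.

$7,900.75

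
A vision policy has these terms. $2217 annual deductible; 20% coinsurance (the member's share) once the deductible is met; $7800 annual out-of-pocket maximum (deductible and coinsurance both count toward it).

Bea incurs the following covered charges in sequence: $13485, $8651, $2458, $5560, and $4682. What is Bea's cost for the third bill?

$491.60

Claim 1 ($13485): $2217 finishes the deductible; $11268 goes to coinsurance; member's 20% is $2253.60. Member owes $4470.60 (running OOP $4470.60).
Claim 2 ($8651): 20% coinsurance on $8651 = $1730.20. Member pays $1730.20; OOP now $6200.80.
Claim 3 ($2458): 20% coinsurance on $2458 = $491.60. Cost to member: $491.60. OOP to date $6692.40.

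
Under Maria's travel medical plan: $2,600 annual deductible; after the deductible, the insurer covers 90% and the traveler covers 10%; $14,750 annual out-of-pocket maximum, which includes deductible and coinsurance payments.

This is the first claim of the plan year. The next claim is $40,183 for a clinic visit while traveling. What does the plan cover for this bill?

$33,824.70

Nothing has been paid toward the $2,600 deductible, so the first $2,600 of this charge is applied there.
The remaining $37,583 (= $40,183 − $2,600) moves to coinsurance.
Coinsurance: $37,583 × 10% = $3,758.30.
So the traveler owes $2,600 + $3,758.30 = $6,358.30 before any cap.
Total out-of-pocket so far would be $0 + $6,358.30 = $6,358.30, below the $14,750 cap — no reduction.
The plan picks up $40,183 − $6,358.30 = $33,824.70.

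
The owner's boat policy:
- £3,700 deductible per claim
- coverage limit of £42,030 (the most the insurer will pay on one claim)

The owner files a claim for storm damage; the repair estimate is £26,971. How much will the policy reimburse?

£23,271

After the deductible, £26,971 − £3,700 = £23,271 remains.
£23,271 ≤ £42,030, so the limit doesn't bind; insurer pays £23,271.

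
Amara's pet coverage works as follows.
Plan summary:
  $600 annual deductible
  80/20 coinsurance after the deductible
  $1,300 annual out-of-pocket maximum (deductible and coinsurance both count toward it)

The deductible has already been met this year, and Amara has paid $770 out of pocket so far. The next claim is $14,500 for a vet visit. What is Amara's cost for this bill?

$530

The deductible is already satisfied, so the full bill goes to coinsurance.
20% of $14,500 = $2,900 falls to the owner.
Adding $2,900 to the $770 already spent would give $3,670, which exceeds the $1,300 cap; the owner pays just $1,300 − $770 = $530.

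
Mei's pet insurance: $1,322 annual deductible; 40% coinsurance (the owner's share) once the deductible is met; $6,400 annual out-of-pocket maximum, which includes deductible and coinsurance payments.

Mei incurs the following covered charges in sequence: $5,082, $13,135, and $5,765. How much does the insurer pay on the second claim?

#1 ($5,082): $1,322 finishes the deductible; $3,760 goes to coinsurance; coinsurance $3,760 × 40% = $1,504. Owner pays $2,826; OOP now $2,826. Plan pays $5,082 − $2,826 = $2,256.
#2 ($13,135): deductible met; 40% of $13,135 = $5,254. Adding that to $2,826 gives $8,080, past the $6,400 cap; owner pays only $6,400 − $2,826 = $3,574. Plan pays $13,135 − $3,574 = $9,561.

$9,561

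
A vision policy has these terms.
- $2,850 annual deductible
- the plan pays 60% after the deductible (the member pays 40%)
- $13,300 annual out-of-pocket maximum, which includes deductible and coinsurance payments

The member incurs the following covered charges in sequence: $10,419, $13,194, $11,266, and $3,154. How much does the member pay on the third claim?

$2,144.80

Bill 1, $10,419: $2,850 to deductible, leaving $7,569; coinsurance $7,569 × 40% = $3,027.60. Member pays $5,877.60; OOP now $5,877.60.
Bill 2, $13,194: 40% coinsurance on $13,194 = $5,277.60. Cost to member: $5,277.60. OOP to date $11,155.20.
Bill 3, $11,266: deductible already satisfied, so member's share is 40% × $11,266 = $4,506.40. OOP would hit $15,661.60 > $13,300, so the cap limits the member to $13,300 − $11,155.20 = $2,144.80.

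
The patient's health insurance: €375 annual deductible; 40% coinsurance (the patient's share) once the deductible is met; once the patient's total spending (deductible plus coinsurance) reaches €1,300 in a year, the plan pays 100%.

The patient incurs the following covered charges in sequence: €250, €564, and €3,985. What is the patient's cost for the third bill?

Claim 1 (€250): fully absorbed by the deductible. Patient pays €250; OOP now €250.
Claim 2 (€564): deductible takes €125, €439 remains; coinsurance €439 × 40% = €175.60. Patient owes €300.60 (running OOP €550.60).
Claim 3 (€3,985): 40% coinsurance on €3,985 = €1,594. OOP would hit €2,144.60 > €1,300, so the cap limits the patient to €1,300 − €550.60 = €749.40.

€749.40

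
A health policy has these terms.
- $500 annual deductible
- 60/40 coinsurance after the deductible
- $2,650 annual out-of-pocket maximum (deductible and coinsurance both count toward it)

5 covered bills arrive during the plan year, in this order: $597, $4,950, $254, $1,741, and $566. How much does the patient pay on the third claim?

#1 ($597): deductible takes $500, $97 remains; 40% of $97 = $38.80. Patient pays $538.80; OOP now $538.80.
#2 ($4,950): deductible already satisfied, so patient's share is 40% × $4,950 = $1,980. Cost to patient: $1,980. OOP to date $2,518.80.
#3 ($254): 40% coinsurance on $254 = $101.60. Cost to patient: $101.60. OOP to date $2,620.40.

$101.60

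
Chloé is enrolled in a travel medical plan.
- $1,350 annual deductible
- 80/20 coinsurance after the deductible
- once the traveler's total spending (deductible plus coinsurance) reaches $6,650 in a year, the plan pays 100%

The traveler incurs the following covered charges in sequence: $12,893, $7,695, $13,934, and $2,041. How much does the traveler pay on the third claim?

$1,452.40

Bill 1, $12,893: deductible takes $1,350, $11,543 remains; traveler's 20% is $2,308.60. Traveler pays $3,658.60; OOP now $3,658.60.
Bill 2, $7,695: deductible already satisfied, so traveler's share is 20% × $7,695 = $1,539. Traveler owes $1,539 (running OOP $5,197.60).
Bill 3, $13,934: 20% coinsurance on $13,934 = $2,786.80. OOP would hit $7,984.40 > $6,650, so the cap limits the traveler to $6,650 − $5,197.60 = $1,452.40.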